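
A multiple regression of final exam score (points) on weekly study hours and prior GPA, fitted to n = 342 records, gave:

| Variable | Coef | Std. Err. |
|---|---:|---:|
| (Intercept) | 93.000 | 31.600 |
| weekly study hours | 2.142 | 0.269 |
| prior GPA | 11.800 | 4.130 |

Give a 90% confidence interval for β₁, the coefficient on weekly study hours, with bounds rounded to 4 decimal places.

(1.6983, 2.5857)

Read off: b = 2.142, SE = 0.269 for weekly study hours.
df = n − k − 1 = 342 − 2 − 1 = 339.
t* = t_{0.05, 339} = 1.649361.
Margin = t* × SE = 1.649361 × 0.269 = 0.443678.
CI: 2.142 ± 0.443678 → (1.6983, 2.5857).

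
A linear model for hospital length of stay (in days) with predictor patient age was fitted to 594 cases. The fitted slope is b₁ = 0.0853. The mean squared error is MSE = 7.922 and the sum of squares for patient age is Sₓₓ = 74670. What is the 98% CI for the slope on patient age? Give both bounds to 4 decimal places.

SE(b₁) = √(MSE/Sₓₓ) = √(7.922/74670) = 0.0103002.
df = n − 2 = 592.
t* = t_{0.01, 592} = 2.332663.
Margin = t* × SE = 2.332663 × 0.0103002 = 0.024027.
CI: 0.0853 ± 0.024027 → (0.0613, 0.1093).
With 98% confidence, each one-unit increase in patient age is associated with a change of between 0.0613 and 0.1093 days in hospital length of stay.

(0.0613, 0.1093)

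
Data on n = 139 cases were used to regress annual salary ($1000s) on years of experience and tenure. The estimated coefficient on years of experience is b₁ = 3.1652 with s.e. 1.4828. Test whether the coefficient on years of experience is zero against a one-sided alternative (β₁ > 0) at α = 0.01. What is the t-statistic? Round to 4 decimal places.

t = 2.1346

H₀: β₁ = 0 vs H₁: β₁ > 0.
t = (b₁ − β₁⁰)/SE = 3.1652 / 1.4828 = 2.1346.
df = n − k − 1 = 139 − 2 − 1 = 136.
One-sided p ≈ 0.0173, which is ≥ 0.01, so fail to reject H₀.
The data do not give significant evidence that the true slope on years of experience is positive, holding the other predictors fixed.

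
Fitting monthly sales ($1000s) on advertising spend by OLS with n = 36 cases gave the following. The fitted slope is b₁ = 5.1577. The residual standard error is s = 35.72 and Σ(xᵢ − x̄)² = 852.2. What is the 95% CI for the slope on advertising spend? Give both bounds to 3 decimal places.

SE(b₁) = s/√Sₓₓ = 35.72/√852.2 = 1.2236.
df = n − 2 = 34.
t* = t_{0.025, 34} = 2.032245.
Margin = t* × SE = 2.032245 × 1.2236 = 2.48666.
CI: 5.1577 ± 2.48666 → (2.671, 7.644).
With 95% confidence, each one-unit increase in advertising spend is associated with a change of between 2.671 and 7.644 $1000s in monthly sales.

(2.671, 7.644)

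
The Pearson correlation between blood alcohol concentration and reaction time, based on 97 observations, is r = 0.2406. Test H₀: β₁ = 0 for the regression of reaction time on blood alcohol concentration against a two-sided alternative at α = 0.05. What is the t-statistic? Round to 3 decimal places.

t = r·√(n − 2)/√(1 − r²) = 0.2406·√95/√0.942112 = 2.416.
df = n − 2 = 95.
Two-sided p ≈ 0.0176, which is < 0.05, so reject H₀.
There is evidence of a linear association between blood alcohol concentration and reaction time.

t = 2.416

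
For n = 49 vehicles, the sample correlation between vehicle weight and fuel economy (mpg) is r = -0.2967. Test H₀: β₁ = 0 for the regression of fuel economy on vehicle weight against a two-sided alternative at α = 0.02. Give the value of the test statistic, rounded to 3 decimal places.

t = r·√(n − 2)/√(1 − r²) = -0.2967·√47/√0.911969 = -2.130.
df = n − 2 = 47.
Two-sided p ≈ 0.0384, which is ≥ 0.02, so fail to reject H₀.
The data do not give significant evidence of a linear association between vehicle weight and fuel economy.

t = -2.130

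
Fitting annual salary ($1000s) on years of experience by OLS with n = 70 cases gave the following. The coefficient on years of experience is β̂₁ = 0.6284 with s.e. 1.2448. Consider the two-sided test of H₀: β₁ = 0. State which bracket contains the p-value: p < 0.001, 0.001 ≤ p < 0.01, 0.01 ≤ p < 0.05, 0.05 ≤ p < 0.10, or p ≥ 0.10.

t = 0.6284 / 1.2448 = 0.505.
df = n − 2 = 70 − 2 = 68.
Two-sided p = 2·P(T_{68} > |t|) ≈ 0.6153.
So p ≥ 0.10.

p ≥ 0.10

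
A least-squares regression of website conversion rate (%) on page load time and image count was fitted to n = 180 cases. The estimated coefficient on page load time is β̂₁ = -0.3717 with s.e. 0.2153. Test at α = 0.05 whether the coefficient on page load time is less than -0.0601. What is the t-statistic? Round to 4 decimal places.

t = -1.4473

H₀: β₁ = -0.0601 vs H₁: β₁ < -0.0601.
t = (β̂₁ − β₁⁰)/SE = (-0.3717 − (-0.0601)) / 0.2153 = -1.4473.
df = n − k − 1 = 180 − 2 − 1 = 177.
One-sided p ≈ 0.0748, which is ≥ 0.05, so fail to reject H₀.
The data do not give significant evidence that the true slope on page load time is below -0.0601 % per unit, holding the other predictors fixed.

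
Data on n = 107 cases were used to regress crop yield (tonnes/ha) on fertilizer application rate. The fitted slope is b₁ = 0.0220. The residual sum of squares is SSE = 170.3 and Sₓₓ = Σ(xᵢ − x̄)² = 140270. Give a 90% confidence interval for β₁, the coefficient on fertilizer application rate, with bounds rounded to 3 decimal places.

MSE = SSE/(n − 2) = 170.3/105 = 1.6219.
SE(b₁) = √(MSE/Sₓₓ) = √(1.6219/140270) = 0.0034004.
df = n − 2 = 105.
t* = t_{0.05, 105} = 1.659495.
Margin = t* × SE = 1.659495 × 0.0034004 = 0.00564.
CI: 0.0220 ± 0.00564 → (0.016, 0.028).
With 90% confidence, each one-unit increase in fertilizer application rate is associated with a change of between 0.016 and 0.028 tonnes/ha in crop yield.

(0.016, 0.028)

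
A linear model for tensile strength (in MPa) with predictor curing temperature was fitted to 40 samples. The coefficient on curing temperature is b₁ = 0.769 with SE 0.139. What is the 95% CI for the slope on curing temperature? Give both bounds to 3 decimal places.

df = n − 2 = 40 − 2 = 38.
t* = t_{0.025, 38} = 2.024394.
Margin = t* × SE = 2.024394 × 0.139 = 0.28139.
CI: 0.769 ± 0.28139 → (0.488, 1.050).
With 95% confidence, each one-unit increase in curing temperature is associated with a change of between 0.488 and 1.050 MPa in tensile strength.

(0.488, 1.050)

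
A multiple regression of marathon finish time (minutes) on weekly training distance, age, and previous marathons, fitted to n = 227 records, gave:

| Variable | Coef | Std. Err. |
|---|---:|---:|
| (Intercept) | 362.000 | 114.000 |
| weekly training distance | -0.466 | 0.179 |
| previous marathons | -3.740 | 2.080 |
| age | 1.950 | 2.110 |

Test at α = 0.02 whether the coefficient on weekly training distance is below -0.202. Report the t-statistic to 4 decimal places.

Read off: b = -0.466, SE = 0.179 for weekly training distance.
H₀: β₁ = -0.202 vs H₁: β₁ < -0.202.
t = (-0.466 − (-0.202)) / 0.179 = -1.4749.
df = n − k − 1 = 227 − 3 − 1 = 223.
One-sided p ≈ 0.0708, which is ≥ 0.02, so fail to reject H₀.
The data do not give significant evidence that the true slope on weekly training distance is below -0.202 minutes per unit, holding the other predictors fixed.

t = -1.4749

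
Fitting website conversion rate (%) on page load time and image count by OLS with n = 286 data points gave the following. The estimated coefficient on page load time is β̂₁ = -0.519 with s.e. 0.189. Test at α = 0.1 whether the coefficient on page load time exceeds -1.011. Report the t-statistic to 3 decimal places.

H₀: β₁ = -1.011 vs H₁: β₁ > -1.011.
t = (β̂₁ − β₁⁰)/SE = (-0.519 − (-1.011)) / 0.189 = 2.603.
df = n − k − 1 = 286 − 2 − 1 = 283.
One-sided p ≈ 0.0049, which is < 0.1, so reject H₀.
There is evidence that the true slope on page load time exceeds -1.011 % per unit, holding the other predictors fixed.

t = 2.603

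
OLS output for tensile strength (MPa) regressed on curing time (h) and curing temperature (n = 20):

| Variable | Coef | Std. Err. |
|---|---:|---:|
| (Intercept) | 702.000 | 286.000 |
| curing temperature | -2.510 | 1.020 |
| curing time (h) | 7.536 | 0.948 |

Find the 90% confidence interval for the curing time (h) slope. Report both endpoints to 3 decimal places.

Read off: b = 7.536, SE = 0.948 for curing time (h).
df = n − k − 1 = 20 − 2 − 1 = 17.
t* = t_{0.05, 17} = 1.739607.
Margin = t* × SE = 1.739607 × 0.948 = 1.64915.
CI: 7.536 ± 1.64915 → (5.887, 9.185).

(5.887, 9.185)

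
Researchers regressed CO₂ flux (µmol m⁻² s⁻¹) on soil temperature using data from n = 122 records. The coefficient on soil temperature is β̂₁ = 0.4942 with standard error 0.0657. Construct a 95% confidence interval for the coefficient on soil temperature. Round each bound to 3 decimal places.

df = n − 2 = 122 − 2 = 120.
t* = t_{0.025, 120} = 1.97993.
Margin = t* × SE = 1.97993 × 0.0657 = 0.13008.
CI: 0.4942 ± 0.13008 → (0.364, 0.624).
With 95% confidence, each one-unit increase in soil temperature is associated with a change of between 0.364 and 0.624 µmol m⁻² s⁻¹ in CO₂ flux.

(0.364, 0.624)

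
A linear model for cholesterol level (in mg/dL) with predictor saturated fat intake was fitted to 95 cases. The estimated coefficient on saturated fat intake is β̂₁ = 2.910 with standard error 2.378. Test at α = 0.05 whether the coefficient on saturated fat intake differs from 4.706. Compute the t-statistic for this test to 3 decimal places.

H₀: β₁ = 4.706 vs H₁: β₁ ≠ 4.706.
t = (β̂₁ − β₁⁰)/SE = (2.910 − 4.706) / 2.378 = -0.755.
df = n − 2 = 95 − 2 = 93.
Two-sided p ≈ 0.4520, which is ≥ 0.05, so fail to reject H₀.
The data are consistent with a true slope of 4.706 mg/dL per unit of saturated fat intake.

t = -0.755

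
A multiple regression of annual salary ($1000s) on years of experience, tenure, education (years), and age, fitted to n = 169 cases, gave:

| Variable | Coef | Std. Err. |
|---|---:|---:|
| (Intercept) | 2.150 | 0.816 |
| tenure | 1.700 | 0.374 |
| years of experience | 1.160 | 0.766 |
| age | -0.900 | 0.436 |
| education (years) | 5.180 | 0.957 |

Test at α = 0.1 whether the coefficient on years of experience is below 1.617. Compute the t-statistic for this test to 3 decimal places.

t = -0.597

Read off: b = 1.160, SE = 0.766 for years of experience.
H₀: β₁ = 1.617 vs H₁: β₁ < 1.617.
t = (1.160 − 1.617) / 0.766 = -0.597.
df = n − k − 1 = 169 − 4 − 1 = 164.
One-sided p ≈ 0.2758, which is ≥ 0.1, so fail to reject H₀.
The data do not give significant evidence that the true slope on years of experience is below 1.617 $1000s per unit, holding the other predictors fixed.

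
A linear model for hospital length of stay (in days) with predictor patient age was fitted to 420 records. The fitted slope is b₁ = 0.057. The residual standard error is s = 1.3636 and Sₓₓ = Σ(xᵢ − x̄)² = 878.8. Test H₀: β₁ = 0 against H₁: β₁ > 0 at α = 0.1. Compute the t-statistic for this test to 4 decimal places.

t = 1.2392

SE(b₁) = s/√Sₓₓ = 1.3636/√878.8 = 0.0459983.
t = 0.057 / 0.0459983 = 1.2392.
df = n − 2 = 418.
One-sided p ≈ 0.1080, which is ≥ 0.1, so fail to reject H₀.
The data do not give significant evidence that the true slope on patient age is positive.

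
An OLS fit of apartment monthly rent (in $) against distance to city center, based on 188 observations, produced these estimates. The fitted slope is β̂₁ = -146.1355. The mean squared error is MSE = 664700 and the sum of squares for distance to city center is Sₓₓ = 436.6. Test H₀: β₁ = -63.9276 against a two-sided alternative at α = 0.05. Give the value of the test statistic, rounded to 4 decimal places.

t = -2.1069

SE(β̂₁) = √(MSE/Sₓₓ) = √(664700/436.6) = 39.0185.
t = (-146.1355 − (-63.9276)) / 39.0185 = -2.1069.
df = n − 2 = 186.
Two-sided p ≈ 0.0365, which is < 0.05, so reject H₀.
There is evidence that the true slope on distance to city center differs from -63.9276 $ per unit.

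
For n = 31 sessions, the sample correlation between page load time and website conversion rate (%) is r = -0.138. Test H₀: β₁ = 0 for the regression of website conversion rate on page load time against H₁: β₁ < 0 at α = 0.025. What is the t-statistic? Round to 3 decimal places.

t = r·√(n − 2)/√(1 − r²) = -0.138·√29/√0.980956 = -0.750.
df = n − 2 = 29.
One-sided p ≈ 0.2295, which is ≥ 0.025, so fail to reject H₀.
The data do not give significant evidence of a linear association between page load time and website conversion rate.

t = -0.750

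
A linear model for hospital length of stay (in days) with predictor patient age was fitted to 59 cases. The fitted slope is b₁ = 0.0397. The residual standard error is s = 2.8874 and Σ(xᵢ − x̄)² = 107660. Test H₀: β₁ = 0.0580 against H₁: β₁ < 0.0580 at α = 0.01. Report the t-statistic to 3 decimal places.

SE(b₁) = s/√Sₓₓ = 2.8874/√107660 = 0.00879994.
t = (0.0397 − 0.0580) / 0.00879994 = -2.080.
df = n − 2 = 57.
One-sided p ≈ 0.0210, which is ≥ 0.01, so fail to reject H₀.
The data do not give significant evidence that the true slope on patient age is below 0.0580 days per unit.

t = -2.080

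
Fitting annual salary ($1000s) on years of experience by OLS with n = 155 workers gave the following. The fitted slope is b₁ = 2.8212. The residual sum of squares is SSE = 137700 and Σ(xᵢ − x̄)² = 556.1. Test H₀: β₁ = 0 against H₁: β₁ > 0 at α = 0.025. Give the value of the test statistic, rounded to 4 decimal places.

t = 2.2176

MSE = SSE/(n − 2) = 137700/153 = 900.
SE(b₁) = √(MSE/Sₓₓ) = √(900/556.1) = 1.27217.
t = 2.8212 / 1.27217 = 2.2176.
df = n − 2 = 153.
One-sided p ≈ 0.0140, which is < 0.025, so reject H₀.
There is evidence that the true slope on years of experience is positive.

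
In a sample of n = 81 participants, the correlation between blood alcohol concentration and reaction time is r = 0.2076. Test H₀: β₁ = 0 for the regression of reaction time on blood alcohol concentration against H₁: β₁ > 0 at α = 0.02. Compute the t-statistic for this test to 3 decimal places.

t = r·√(n − 2)/√(1 − r²) = 0.2076·√79/√0.956902 = 1.886.
df = n − 2 = 79.
One-sided p ≈ 0.0315, which is ≥ 0.02, so fail to reject H₀.
The data do not give significant evidence of a linear association between blood alcohol concentration and reaction time.

t = 1.886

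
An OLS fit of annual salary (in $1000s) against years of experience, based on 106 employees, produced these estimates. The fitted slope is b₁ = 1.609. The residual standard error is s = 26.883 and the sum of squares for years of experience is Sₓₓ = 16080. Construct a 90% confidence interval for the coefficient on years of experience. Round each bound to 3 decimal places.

(1.257, 1.961)

SE(b₁) = s/√Sₓₓ = 26.883/√16080 = 0.211999.
df = n − 2 = 104.
t* = t_{0.05, 104} = 1.659637.
Margin = t* × SE = 1.659637 × 0.211999 = 0.35184.
CI: 1.609 ± 0.35184 → (1.257, 1.961).
With 90% confidence, each one-unit increase in years of experience is associated with a change of between 1.257 and 1.961 $1000s in annual salary.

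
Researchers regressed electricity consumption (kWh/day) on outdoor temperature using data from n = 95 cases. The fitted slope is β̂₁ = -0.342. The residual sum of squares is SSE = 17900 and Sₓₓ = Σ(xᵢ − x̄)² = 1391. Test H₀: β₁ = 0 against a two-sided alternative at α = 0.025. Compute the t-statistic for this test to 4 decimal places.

MSE = SSE/(n − 2) = 17900/93 = 192.473.
SE(β̂₁) = √(MSE/Sₓₓ) = √(192.473/1391) = 0.371982.
t = -0.342 / 0.371982 = -0.9194.
df = n − 2 = 93.
Two-sided p ≈ 0.3603, which is ≥ 0.025, so fail to reject H₀.
The data do not give significant evidence of an association between outdoor temperature and electricity consumption.

t = -0.9194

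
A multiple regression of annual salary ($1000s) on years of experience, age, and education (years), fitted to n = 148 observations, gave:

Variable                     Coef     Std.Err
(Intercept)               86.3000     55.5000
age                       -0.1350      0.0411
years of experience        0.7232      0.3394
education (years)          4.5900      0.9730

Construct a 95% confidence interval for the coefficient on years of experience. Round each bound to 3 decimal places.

Read off: b = 0.7232, SE = 0.3394 for years of experience.
df = n − k − 1 = 148 − 3 − 1 = 144.
t* = t_{0.025, 144} = 1.976575.
Margin = t* × SE = 1.976575 × 0.3394 = 0.67085.
CI: 0.7232 ± 0.67085 → (0.052, 1.394).

(0.052, 1.394)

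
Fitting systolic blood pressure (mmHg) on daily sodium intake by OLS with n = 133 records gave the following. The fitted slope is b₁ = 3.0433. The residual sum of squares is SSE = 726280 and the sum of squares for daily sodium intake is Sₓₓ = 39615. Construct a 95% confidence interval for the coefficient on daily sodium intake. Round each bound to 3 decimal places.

MSE = SSE/(n − 2) = 726280/131 = 5544.12.
SE(b₁) = √(MSE/Sₓₓ) = √(5544.12/39615) = 0.374099.
df = n − 2 = 131.
t* = t_{0.025, 131} = 1.978239.
Margin = t* × SE = 1.978239 × 0.374099 = 0.74006.
CI: 3.0433 ± 0.74006 → (2.303, 3.783).
With 95% confidence, each one-unit increase in daily sodium intake is associated with a change of between 2.303 and 3.783 mmHg in systolic blood pressure.

(2.303, 3.783)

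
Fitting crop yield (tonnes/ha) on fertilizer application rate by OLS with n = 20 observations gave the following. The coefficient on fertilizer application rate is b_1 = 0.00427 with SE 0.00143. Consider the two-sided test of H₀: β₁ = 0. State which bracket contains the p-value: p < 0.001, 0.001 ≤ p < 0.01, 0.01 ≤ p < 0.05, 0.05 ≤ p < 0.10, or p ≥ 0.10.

0.001 ≤ p < 0.01

t = 0.00427 / 0.00143 = 2.986.
df = n − 2 = 20 − 2 = 18.
Two-sided p = 2·P(T_{18} > |t|) ≈ 0.0079.
So 0.001 ≤ p < 0.01.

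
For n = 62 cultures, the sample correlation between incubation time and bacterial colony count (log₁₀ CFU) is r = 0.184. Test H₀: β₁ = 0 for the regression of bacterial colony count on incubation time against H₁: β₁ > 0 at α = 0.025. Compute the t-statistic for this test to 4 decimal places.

t = r·√(n − 2)/√(1 − r²) = 0.184·√60/√0.966144 = 1.4500.
df = n − 2 = 60.
One-sided p ≈ 0.0761, which is ≥ 0.025, so fail to reject H₀.
The data do not give significant evidence of a linear association between incubation time and bacterial colony count.

t = 1.4500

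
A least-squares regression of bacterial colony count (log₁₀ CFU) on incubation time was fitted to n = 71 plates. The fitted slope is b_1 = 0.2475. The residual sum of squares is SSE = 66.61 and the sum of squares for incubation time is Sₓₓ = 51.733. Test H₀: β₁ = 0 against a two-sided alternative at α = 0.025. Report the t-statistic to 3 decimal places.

t = 1.812

MSE = SSE/(n − 2) = 66.61/69 = 0.965362.
SE(b_1) = √(MSE/Sₓₓ) = √(0.965362/51.733) = 0.136603.
t = 0.2475 / 0.136603 = 1.812.
df = n − 2 = 69.
Two-sided p ≈ 0.0744, which is ≥ 0.025, so fail to reject H₀.
The data do not give significant evidence of an association between incubation time and bacterial colony count.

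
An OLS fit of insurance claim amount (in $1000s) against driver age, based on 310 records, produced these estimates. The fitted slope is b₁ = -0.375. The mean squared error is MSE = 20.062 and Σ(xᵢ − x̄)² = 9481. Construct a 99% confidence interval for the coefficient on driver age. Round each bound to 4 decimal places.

(-0.4942, -0.2558)

SE(b₁) = √(MSE/Sₓₓ) = √(20.062/9481) = 0.0460002.
df = n − 2 = 308.
t* = t_{0.005, 308} = 2.591886.
Margin = t* × SE = 2.591886 × 0.0460002 = 0.119227.
CI: -0.375 ± 0.119227 → (-0.4942, -0.2558).
With 99% confidence, each one-unit increase in driver age is associated with a change of between -0.4942 and -0.2558 $1000s in insurance claim amount.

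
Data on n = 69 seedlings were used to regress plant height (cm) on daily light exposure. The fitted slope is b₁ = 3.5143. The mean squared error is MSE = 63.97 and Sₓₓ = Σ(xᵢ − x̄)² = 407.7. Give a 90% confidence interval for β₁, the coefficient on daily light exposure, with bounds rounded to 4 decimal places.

(2.8536, 4.1750)

SE(b₁) = √(MSE/Sₓₓ) = √(63.97/407.7) = 0.396112.
df = n − 2 = 67.
t* = t_{0.05, 67} = 1.667916.
Margin = t* × SE = 1.667916 × 0.396112 = 0.660681.
CI: 3.5143 ± 0.660681 → (2.8536, 4.1750).
With 90% confidence, each one-unit increase in daily light exposure is associated with a change of between 2.8536 and 4.1750 cm in plant height.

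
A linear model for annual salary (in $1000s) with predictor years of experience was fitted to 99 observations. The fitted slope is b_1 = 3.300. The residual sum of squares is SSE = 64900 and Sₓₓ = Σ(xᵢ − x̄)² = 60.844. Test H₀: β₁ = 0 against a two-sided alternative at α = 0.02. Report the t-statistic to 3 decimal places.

MSE = SSE/(n − 2) = 64900/97 = 669.072.
SE(b_1) = √(MSE/Sₓₓ) = √(669.072/60.844) = 3.3161.
t = 3.300 / 3.3161 = 0.995.
df = n − 2 = 97.
Two-sided p ≈ 0.3221, which is ≥ 0.02, so fail to reject H₀.
The data do not give significant evidence of an association between years of experience and annual salary.

t = 0.995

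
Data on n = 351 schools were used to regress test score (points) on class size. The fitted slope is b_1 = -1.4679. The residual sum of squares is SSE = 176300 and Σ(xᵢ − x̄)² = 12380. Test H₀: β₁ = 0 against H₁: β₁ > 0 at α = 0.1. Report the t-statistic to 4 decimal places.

MSE = SSE/(n − 2) = 176300/349 = 505.158.
SE(b_1) = √(MSE/Sₓₓ) = √(505.158/12380) = 0.202001.
t = -1.4679 / 0.202001 = -7.2668.
df = n − 2 = 349.
One-sided p ≈ 1.0000, which is ≥ 0.1, so fail to reject H₀.
The data do not give significant evidence that the true slope on class size is positive.

t = -7.2668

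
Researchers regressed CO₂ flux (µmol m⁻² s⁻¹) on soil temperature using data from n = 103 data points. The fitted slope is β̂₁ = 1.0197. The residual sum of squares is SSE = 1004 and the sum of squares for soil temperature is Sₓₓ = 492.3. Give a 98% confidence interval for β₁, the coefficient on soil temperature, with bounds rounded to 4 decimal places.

(0.6838, 1.3556)

MSE = SSE/(n − 2) = 1004/101 = 9.94059.
SE(β̂₁) = √(MSE/Sₓₓ) = √(9.94059/492.3) = 0.142099.
df = n − 2 = 101.
t* = t_{0.01, 101} = 2.363837.
Margin = t* × SE = 2.363837 × 0.142099 = 0.335899.
CI: 1.0197 ± 0.335899 → (0.6838, 1.3556).
With 98% confidence, each one-unit increase in soil temperature is associated with a change of between 0.6838 and 1.3556 µmol m⁻² s⁻¹ in CO₂ flux.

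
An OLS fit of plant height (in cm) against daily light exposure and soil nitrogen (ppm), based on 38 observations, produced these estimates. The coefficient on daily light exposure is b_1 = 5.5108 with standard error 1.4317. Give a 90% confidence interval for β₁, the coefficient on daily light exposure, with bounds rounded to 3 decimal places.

df = n − k − 1 = 38 − 2 − 1 = 35.
t* = t_{0.05, 35} = 1.689572.
Margin = t* × SE = 1.689572 × 1.4317 = 2.41896.
CI: 5.5108 ± 2.41896 → (3.092, 7.930).
With 90% confidence, each one-unit increase in daily light exposure is associated with a change of between 3.092 and 7.930 cm in plant height, holding the other predictors fixed.

(3.092, 7.930)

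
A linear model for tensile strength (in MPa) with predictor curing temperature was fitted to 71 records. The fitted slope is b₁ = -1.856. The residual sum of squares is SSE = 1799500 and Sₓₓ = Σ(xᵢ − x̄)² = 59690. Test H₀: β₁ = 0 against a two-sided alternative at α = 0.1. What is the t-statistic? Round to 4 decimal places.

t = -2.8079

MSE = SSE/(n − 2) = 1799500/69 = 26079.7.
SE(b₁) = √(MSE/Sₓₓ) = √(26079.7/59690) = 0.660999.
t = -1.856 / 0.660999 = -2.8079.
df = n − 2 = 69.
Two-sided p ≈ 0.0065, which is < 0.1, so reject H₀.
There is evidence that curing temperature is associated with tensile strength.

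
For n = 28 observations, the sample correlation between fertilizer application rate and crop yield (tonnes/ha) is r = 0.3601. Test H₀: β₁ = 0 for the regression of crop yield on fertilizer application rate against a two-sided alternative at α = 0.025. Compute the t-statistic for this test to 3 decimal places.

t = r·√(n − 2)/√(1 − r²) = 0.3601·√26/√0.870328 = 1.968.
df = n − 2 = 26.
Two-sided p ≈ 0.0598, which is ≥ 0.025, so fail to reject H₀.
The data do not give significant evidence of a linear association between fertilizer application rate and crop yield.

t = 1.968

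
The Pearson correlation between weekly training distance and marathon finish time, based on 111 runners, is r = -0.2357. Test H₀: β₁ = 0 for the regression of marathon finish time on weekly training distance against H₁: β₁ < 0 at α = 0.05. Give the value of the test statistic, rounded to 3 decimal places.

t = r·√(n − 2)/√(1 − r²) = -0.2357·√109/√0.944446 = -2.532.
df = n − 2 = 109.
One-sided p ≈ 0.0064, which is < 0.05, so reject H₀.
There is evidence of a linear association between weekly training distance and marathon finish time.

t = -2.532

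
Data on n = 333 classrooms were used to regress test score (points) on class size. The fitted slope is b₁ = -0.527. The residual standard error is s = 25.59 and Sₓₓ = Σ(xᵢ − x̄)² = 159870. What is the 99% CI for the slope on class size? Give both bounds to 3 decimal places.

SE(b₁) = s/√Sₓₓ = 25.59/√159870 = 0.064001.
df = n − 2 = 331.
t* = t_{0.005, 331} = 2.590764.
Margin = t* × SE = 2.590764 × 0.064001 = 0.16581.
CI: -0.527 ± 0.16581 → (-0.693, -0.361).
With 99% confidence, each one-unit increase in class size is associated with a change of between -0.693 and -0.361 points in test score.

(-0.693, -0.361)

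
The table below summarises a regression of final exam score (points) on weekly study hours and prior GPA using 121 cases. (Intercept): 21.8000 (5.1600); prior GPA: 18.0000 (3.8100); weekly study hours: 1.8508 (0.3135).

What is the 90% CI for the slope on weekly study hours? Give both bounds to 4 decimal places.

(1.3311, 2.3705)

Read off: b = 1.8508, SE = 0.3135 for weekly study hours.
df = n − k − 1 = 121 − 2 − 1 = 118.
t* = t_{0.05, 118} = 1.65787.
Margin = t* × SE = 1.65787 × 0.3135 = 0.519742.
CI: 1.8508 ± 0.519742 → (1.3311, 2.3705).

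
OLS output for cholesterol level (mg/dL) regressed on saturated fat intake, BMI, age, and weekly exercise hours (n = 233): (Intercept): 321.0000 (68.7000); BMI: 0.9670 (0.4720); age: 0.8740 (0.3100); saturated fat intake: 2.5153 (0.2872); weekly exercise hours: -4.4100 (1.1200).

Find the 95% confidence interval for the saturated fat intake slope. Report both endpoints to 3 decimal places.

(1.949, 3.081)

Read off: b = 2.5153, SE = 0.2872 for saturated fat intake.
df = n − k − 1 = 233 − 4 − 1 = 228.
t* = t_{0.025, 228} = 1.970423.
Margin = t* × SE = 1.970423 × 0.2872 = 0.56591.
CI: 2.5153 ± 0.56591 → (1.949, 3.081).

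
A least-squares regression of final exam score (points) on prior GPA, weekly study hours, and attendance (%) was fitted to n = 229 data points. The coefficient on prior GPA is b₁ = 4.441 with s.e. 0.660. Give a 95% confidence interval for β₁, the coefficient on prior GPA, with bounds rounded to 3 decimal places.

df = n − k − 1 = 229 − 3 − 1 = 225.
t* = t_{0.025, 225} = 1.970563.
Margin = t* × SE = 1.970563 × 0.660 = 1.30057.
CI: 4.441 ± 1.30057 → (3.140, 5.742).
With 95% confidence, each one-unit increase in prior GPA is associated with a change of between 3.140 and 5.742 points in final exam score, holding the other predictors fixed.

(3.140, 5.742)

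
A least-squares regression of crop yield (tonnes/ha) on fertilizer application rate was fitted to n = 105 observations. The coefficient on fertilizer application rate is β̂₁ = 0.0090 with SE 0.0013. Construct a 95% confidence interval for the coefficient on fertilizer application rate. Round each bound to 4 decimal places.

df = n − 2 = 105 − 2 = 103.
t* = t_{0.025, 103} = 1.983264.
Margin = t* × SE = 1.983264 × 0.0013 = 0.002578.
CI: 0.0090 ± 0.002578 → (0.0064, 0.0116).
With 95% confidence, each one-unit increase in fertilizer application rate is associated with a change of between 0.0064 and 0.0116 tonnes/ha in crop yield.

(0.0064, 0.0116)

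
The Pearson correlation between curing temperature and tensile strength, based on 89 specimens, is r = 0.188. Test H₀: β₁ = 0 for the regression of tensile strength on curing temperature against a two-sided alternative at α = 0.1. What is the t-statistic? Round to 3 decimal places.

t = 1.785

t = r·√(n − 2)/√(1 − r²) = 0.188·√87/√0.964656 = 1.785.
df = n − 2 = 87.
Two-sided p ≈ 0.0777, which is < 0.1, so reject H₀.
There is evidence of a linear association between curing temperature and tensile strength.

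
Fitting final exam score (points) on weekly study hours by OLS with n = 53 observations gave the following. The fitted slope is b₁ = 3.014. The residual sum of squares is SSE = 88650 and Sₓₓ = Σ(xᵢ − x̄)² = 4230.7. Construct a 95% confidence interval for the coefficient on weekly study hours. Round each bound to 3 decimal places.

MSE = SSE/(n − 2) = 88650/51 = 1738.24.
SE(b₁) = √(MSE/Sₓₓ) = √(1738.24/4230.7) = 0.640985.
df = n − 2 = 51.
t* = t_{0.025, 51} = 2.007584.
Margin = t* × SE = 2.007584 × 0.640985 = 1.28683.
CI: 3.014 ± 1.28683 → (1.727, 4.301).
With 95% confidence, each one-unit increase in weekly study hours is associated with a change of between 1.727 and 4.301 points in final exam score.

(1.727, 4.301)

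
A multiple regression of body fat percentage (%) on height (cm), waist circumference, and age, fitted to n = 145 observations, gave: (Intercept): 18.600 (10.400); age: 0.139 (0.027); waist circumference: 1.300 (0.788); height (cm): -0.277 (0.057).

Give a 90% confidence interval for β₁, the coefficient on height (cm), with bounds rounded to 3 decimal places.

(-0.371, -0.183)

Read off: b = -0.277, SE = 0.057 for height (cm).
df = n − k − 1 = 145 − 3 − 1 = 141.
t* = t_{0.05, 141} = 1.655732.
Margin = t* × SE = 1.655732 × 0.057 = 0.09438.
CI: -0.277 ± 0.09438 → (-0.371, -0.183).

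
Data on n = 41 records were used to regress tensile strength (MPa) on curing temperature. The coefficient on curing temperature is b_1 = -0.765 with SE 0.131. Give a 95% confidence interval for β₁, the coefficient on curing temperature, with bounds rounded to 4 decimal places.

(-1.0300, -0.5000)

df = n − 2 = 41 − 2 = 39.
t* = t_{0.025, 39} = 2.022691.
Margin = t* × SE = 2.022691 × 0.131 = 0.264973.
CI: -0.765 ± 0.264973 → (-1.0300, -0.5000).
With 95% confidence, each one-unit increase in curing temperature is associated with a change of between -1.0300 and -0.5000 MPa in tensile strength.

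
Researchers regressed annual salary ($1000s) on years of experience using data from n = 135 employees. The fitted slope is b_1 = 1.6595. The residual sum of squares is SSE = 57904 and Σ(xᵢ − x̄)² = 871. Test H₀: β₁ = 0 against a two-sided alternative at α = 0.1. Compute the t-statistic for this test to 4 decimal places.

t = 2.3472

MSE = SSE/(n − 2) = 57904/133 = 435.368.
SE(b_1) = √(MSE/Sₓₓ) = √(435.368/871) = 0.707.
t = 1.6595 / 0.707 = 2.3472.
df = n − 2 = 133.
Two-sided p ≈ 0.0204, which is < 0.1, so reject H₀.
There is evidence that years of experience is associated with annual salary.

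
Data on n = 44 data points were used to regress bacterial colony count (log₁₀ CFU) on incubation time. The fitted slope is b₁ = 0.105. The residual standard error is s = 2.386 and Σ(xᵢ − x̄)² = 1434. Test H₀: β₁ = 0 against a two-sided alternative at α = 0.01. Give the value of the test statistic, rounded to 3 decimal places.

SE(b₁) = s/√Sₓₓ = 2.386/√1434 = 0.063008.
t = 0.105 / 0.063008 = 1.666.
df = n − 2 = 42.
Two-sided p ≈ 0.1031, which is ≥ 0.01, so fail to reject H₀.
The data do not give significant evidence of an association between incubation time and bacterial colony count.

t = 1.666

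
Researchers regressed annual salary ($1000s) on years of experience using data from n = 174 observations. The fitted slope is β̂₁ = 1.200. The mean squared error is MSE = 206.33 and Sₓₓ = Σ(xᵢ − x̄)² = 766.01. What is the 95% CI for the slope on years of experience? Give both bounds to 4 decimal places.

SE(β̂₁) = √(MSE/Sₓₓ) = √(206.33/766.01) = 0.518996.
df = n − 2 = 172.
t* = t_{0.025, 172} = 1.973852.
Margin = t* × SE = 1.973852 × 0.518996 = 1.024421.
CI: 1.200 ± 1.024421 → (0.1756, 2.2244).
With 95% confidence, each one-unit increase in years of experience is associated with a change of between 0.1756 and 2.2244 $1000s in annual salary.

(0.1756, 2.2244)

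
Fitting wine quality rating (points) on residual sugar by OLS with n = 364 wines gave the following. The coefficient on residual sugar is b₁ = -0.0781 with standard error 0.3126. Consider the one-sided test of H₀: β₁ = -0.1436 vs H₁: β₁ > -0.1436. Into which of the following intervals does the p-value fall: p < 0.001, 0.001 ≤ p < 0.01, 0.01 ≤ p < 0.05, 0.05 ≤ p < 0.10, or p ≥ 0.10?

p ≥ 0.10

t = (-0.0781 − (-0.1436)) / 0.3126 = 0.210.
df = n − 2 = 364 − 2 = 362.
One-sided p = P(T_{362} > t) ≈ 0.4171.
So p ≥ 0.10.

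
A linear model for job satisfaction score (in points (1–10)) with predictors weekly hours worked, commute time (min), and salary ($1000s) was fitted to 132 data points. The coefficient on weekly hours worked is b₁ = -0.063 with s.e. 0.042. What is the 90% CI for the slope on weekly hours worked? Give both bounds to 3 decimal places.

df = n − k − 1 = 132 − 3 − 1 = 128.
t* = t_{0.05, 128} = 1.656845.
Margin = t* × SE = 1.656845 × 0.042 = 0.06959.
CI: -0.063 ± 0.06959 → (-0.133, 0.007).
With 90% confidence, each one-unit increase in weekly hours worked is associated with a change of between -0.133 and 0.007 points (1–10) in job satisfaction score, holding the other predictors fixed.

(-0.133, 0.007)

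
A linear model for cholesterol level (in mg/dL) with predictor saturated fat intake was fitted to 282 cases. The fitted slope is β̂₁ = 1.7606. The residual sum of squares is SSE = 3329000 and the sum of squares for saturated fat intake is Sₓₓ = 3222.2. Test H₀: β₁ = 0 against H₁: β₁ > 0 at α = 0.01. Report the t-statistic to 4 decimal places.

MSE = SSE/(n − 2) = 3329000/280 = 11889.3.
SE(β̂₁) = √(MSE/Sₓₓ) = √(11889.3/3222.2) = 1.92089.
t = 1.7606 / 1.92089 = 0.9166.
df = n − 2 = 280.
One-sided p ≈ 0.1801, which is ≥ 0.01, so fail to reject H₀.
The data do not give significant evidence that the true slope on saturated fat intake is positive.

t = 0.9166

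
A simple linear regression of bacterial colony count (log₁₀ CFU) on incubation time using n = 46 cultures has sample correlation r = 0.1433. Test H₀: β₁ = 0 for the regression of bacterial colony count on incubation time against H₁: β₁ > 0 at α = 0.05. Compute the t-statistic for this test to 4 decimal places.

t = 0.9605

t = r·√(n − 2)/√(1 − r²) = 0.1433·√44/√0.979465 = 0.9605.
df = n − 2 = 44.
One-sided p ≈ 0.1710, which is ≥ 0.05, so fail to reject H₀.
The data do not give significant evidence of a linear association between incubation time and bacterial colony count.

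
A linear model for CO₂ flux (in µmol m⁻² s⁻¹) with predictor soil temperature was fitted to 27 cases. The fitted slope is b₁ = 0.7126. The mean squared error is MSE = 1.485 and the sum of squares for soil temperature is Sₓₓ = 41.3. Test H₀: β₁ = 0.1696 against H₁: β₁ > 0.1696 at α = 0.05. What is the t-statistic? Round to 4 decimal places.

t = 2.8636

SE(b₁) = √(MSE/Sₓₓ) = √(1.485/41.3) = 0.189622.
t = (0.7126 − 0.1696) / 0.189622 = 2.8636.
df = n − 2 = 25.
One-sided p ≈ 0.0042, which is < 0.05, so reject H₀.
There is evidence that the true slope on soil temperature exceeds 0.1696 µmol m⁻² s⁻¹ per unit.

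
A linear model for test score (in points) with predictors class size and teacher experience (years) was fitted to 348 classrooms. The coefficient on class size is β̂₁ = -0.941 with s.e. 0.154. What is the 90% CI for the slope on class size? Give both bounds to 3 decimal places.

df = n − k − 1 = 348 − 2 − 1 = 345.
t* = t_{0.05, 345} = 1.649282.
Margin = t* × SE = 1.649282 × 0.154 = 0.25399.
CI: -0.941 ± 0.25399 → (-1.195, -0.687).
With 90% confidence, each one-unit increase in class size is associated with a change of between -1.195 and -0.687 points in test score, holding the other predictors fixed.

(-1.195, -0.687)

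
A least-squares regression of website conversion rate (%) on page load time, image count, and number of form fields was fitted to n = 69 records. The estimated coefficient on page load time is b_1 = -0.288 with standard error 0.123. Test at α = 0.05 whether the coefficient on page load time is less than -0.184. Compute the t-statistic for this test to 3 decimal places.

t = -0.846

H₀: β₁ = -0.184 vs H₁: β₁ < -0.184.
t = (b_1 − β₁⁰)/SE = (-0.288 − (-0.184)) / 0.123 = -0.846.
df = n − k − 1 = 69 − 3 − 1 = 65.
One-sided p ≈ 0.2005, which is ≥ 0.05, so fail to reject H₀.
The data do not give significant evidence that the true slope on page load time is below -0.184 % per unit, holding the other predictors fixed.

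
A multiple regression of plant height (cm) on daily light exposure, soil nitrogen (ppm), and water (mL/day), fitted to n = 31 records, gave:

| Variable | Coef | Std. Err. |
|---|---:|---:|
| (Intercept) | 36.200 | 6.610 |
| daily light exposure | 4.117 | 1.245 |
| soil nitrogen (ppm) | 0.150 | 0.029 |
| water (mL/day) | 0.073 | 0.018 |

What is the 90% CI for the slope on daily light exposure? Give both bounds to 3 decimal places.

Read off: b = 4.117, SE = 1.245 for daily light exposure.
df = n − k − 1 = 31 − 3 − 1 = 27.
t* = t_{0.05, 27} = 1.703288.
Margin = t* × SE = 1.703288 × 1.245 = 2.12059.
CI: 4.117 ± 2.12059 → (1.996, 6.238).

(1.996, 6.238)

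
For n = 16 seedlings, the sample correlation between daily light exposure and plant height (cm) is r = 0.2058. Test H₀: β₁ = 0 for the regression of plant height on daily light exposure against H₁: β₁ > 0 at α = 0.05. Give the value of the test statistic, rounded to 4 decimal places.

t = 0.7869

t = r·√(n − 2)/√(1 − r²) = 0.2058·√14/√0.957646 = 0.7869.
df = n − 2 = 14.
One-sided p ≈ 0.2222, which is ≥ 0.05, so fail to reject H₀.
The data do not give significant evidence of a linear association between daily light exposure and plant height.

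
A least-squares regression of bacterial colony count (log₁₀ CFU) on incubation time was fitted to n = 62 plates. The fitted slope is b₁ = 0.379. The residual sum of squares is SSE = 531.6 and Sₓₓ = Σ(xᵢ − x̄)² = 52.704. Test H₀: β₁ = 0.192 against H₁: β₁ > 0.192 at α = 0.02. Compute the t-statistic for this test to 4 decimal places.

t = 0.4561

MSE = SSE/(n − 2) = 531.6/60 = 8.86.
SE(b₁) = √(MSE/Sₓₓ) = √(8.86/52.704) = 0.410011.
t = (0.379 − 0.192) / 0.410011 = 0.4561.
df = n − 2 = 60.
One-sided p ≈ 0.3250, which is ≥ 0.02, so fail to reject H₀.
The data do not give significant evidence that the true slope on incubation time exceeds 0.192 log₁₀ CFU per unit.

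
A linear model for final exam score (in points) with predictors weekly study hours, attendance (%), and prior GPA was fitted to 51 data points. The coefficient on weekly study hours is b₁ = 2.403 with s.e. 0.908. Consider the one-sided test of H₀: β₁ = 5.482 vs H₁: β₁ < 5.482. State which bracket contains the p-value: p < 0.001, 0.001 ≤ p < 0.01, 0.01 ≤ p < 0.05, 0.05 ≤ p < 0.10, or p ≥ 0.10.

t = (2.403 − 5.482) / 0.908 = -3.391.
df = n − k − 1 = 51 − 3 − 1 = 47.
One-sided p = P(T_{47} < t) ≈ 0.0007.
So p < 0.001.

p < 0.001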